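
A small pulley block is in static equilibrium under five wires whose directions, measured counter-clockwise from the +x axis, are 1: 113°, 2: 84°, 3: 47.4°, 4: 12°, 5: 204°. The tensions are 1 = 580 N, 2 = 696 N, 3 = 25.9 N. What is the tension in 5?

Resolve: ΣF_x = 580 cos 113° + 696 cos 84° + 25.9 cos 47.4° + T_4 cos 12° + T_5 cos 204° = 0.
        ΣF_y = 580 sin 113° + 696 sin 84° + 25.9 sin 47.4° + T_4 sin 12° + T_5 sin 204° = 0.
The known terms sum to (-136.3, 1245) N, so 0.9781 T_4 − 0.9135 T_5 = 136.3 and 0.2079 T_4 − 0.4067 T_5 = -1245.
Solving simultaneously: T_4 = 5738 N, T_5 = 5994 N.

T_5 ≈ 5990 N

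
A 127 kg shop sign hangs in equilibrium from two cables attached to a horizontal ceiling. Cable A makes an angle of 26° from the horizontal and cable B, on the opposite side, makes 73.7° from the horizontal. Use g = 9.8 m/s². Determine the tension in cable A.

T_A ≈ 354 N

Weight W = 127 × 9.8 = 1245 N acts straight down.
Horizontal: T_A cos 26° = T_B cos 73.7°  →  T_B = 3.202 T_A.
Vertical: T_A sin 26° + T_B sin 73.7° = 1245.
Substituting the horizontal relation into the vertical equation gives 3.512 T_A = 1245, so T_A = 354.4 N.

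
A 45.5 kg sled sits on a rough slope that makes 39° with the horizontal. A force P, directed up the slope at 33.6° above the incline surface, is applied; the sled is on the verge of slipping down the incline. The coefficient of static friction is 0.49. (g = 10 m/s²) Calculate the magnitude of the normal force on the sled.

On the verge of sliding down the incline, friction equals μN and acts up the slope.
Perpendicular: N + P sin 33.6° = W cos 39° = 353.6 N.
Along incline: P cos 33.6° + μN = W sin 39° with W sin 39° = 286.3 N.
Solving the pair for P and N: P = 201.3 N, N = 242.2 N (and f = μN = 118.7 N).

N ≈ 242 N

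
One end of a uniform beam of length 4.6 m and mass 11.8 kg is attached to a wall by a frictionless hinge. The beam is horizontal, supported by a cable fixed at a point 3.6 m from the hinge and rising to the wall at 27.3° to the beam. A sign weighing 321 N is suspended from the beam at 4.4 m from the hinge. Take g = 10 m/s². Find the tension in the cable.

Take torques about the hinge: T sin 27.3° · 3.6 = 11.8×10×2.3 + 321×4.4 = 1683.8 N·m.
So T = 1683.8 / (0.4586 × 3.6) = 1019.8 N.

T ≈ 1020 N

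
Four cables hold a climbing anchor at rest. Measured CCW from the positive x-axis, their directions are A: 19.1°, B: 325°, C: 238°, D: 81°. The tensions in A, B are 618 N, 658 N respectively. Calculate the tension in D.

T_D ≈ 2670 N

Resolve: ΣF_x = 618 cos 19.1° + 658 cos 325° + T_C cos 238° + T_D cos 81° = 0.
        ΣF_y = 618 sin 19.1° + 658 sin 325° + T_C sin 238° + T_D sin 81° = 0.
The known terms sum to (1123, -175.2) N, so -0.5299 T_C + 0.1564 T_D = -1123 and -0.8480 T_C + 0.9877 T_D = 175.2.
Solving simultaneously: T_C = 2909 N, T_D = 2675 N.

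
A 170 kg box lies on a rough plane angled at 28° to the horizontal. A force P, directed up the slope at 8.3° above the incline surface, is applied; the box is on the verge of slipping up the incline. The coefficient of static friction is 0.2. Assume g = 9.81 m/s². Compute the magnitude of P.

P ≈ 1060 N

On the verge of sliding up the incline, friction equals μN and acts down the slope.
Perpendicular: N + P sin 8.3° = W cos 28° = 1472 N.
Along incline: P cos 8.3° = W sin 28° + μN  with W sin 28° = 782.9 N.
Solving the pair for P and N: P = 1058 N, N = 1320 N (and f = μN = 264 N).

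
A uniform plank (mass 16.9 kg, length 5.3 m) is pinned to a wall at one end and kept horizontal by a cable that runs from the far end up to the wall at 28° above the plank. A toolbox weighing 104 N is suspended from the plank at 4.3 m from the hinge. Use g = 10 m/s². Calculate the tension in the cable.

Take torques about the hinge: T sin 28° · 5.3 = 16.9×10×2.65 + 104×4.3 = 895.05 N·m.
So T = 895.05 / (0.4695 × 5.3) = 359.72 N.

T ≈ 360 N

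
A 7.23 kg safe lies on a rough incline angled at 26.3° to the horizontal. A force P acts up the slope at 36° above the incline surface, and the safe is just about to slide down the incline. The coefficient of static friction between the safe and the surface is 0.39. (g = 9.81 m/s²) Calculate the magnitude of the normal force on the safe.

On the verge of sliding down the incline, friction equals μN and acts up the slope.
Perpendicular: N + P sin 36° = W cos 26.3° = 63.58 N.
Along incline: P cos 36° + μN = W sin 26.3° with W sin 26.3° = 31.43 N.
Solving the pair for P and N: P = 11.43 N, N = 56.87 N (and f = μN = 22.18 N).

N ≈ 56.9 N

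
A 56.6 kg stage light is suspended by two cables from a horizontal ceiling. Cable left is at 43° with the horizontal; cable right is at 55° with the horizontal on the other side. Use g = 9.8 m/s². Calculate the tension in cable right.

Weight W = 56.6 × 9.8 = 554.7 N acts straight down.
Horizontal: T_left cos 43° = T_right cos 55°  →  T_left = 0.7843 T_right.
Vertical: T_left sin 43° + T_right sin 55° = 554.7.
Substituting the horizontal relation into the vertical equation gives 1.354 T_right = 554.7, so T_right = 409.7 N.

T_right ≈ 410 N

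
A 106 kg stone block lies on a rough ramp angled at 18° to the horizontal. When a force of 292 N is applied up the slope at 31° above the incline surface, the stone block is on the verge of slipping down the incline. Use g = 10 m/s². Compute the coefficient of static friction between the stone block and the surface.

On the verge of sliding down the incline, friction is at its maximum μN and acts up the slope.
Perpendicular to incline: N = W cos 18° − P sin 31° = 1008 − 150.4 = 857.7 N.
Along incline: P cos 31° + μN = W sin 18° → μ = (W sin 18° − P cos 31°) / N = 0.09008.

μ ≈ 0.0901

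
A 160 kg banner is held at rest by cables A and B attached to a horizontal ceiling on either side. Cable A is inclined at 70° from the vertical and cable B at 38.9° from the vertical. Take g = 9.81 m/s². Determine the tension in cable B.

T_B ≈ 1560 N

Angles from the horizontal: cable A is 90° − 70° = 20°, cable B is 90° − 38.9° = 51.1°.
Weight W = 160 × 9.81 = 1570 N acts straight down.
Horizontal: T_A cos 20° = T_B cos 51.1°  →  T_A = 0.6683 T_B.
Vertical: T_A sin 20° + T_B sin 51.1° = 1570.
Substituting the horizontal relation into the vertical equation gives 1.007 T_B = 1570, so T_B = 1559 N.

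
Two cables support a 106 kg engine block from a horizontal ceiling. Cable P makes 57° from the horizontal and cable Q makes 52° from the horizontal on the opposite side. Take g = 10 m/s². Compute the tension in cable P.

Weight W = 106 × 10 = 1060 N acts straight down.
Horizontal: T_P cos 57° = T_Q cos 52°  →  T_Q = 0.8846 T_P.
Vertical: T_P sin 57° + T_Q sin 52° = 1060.
Substituting the horizontal relation into the vertical equation gives 1.536 T_P = 1060, so T_P = 690.2 N.

T_P ≈ 690 N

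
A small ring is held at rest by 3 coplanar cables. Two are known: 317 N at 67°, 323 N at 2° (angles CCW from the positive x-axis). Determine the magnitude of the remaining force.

F ≈ 540 N

Sum the known components: ΣF_x = 446.7 N, ΣF_y = 303.1 N.
For equilibrium the remaining force must supply (−ΣF_x, −ΣF_y) = (-446.7, -303.1) N.
Magnitude = √((-446.7)² + (-303.1)²) = 539.8 N; direction = atan2(-303.1, -446.7) = 214.2°.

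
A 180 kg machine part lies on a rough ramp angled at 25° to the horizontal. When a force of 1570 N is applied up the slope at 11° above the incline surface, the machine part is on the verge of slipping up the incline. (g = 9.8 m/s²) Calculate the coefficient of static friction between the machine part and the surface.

On the verge of sliding up the incline, friction is at its maximum μN and acts down the slope.
Perpendicular to incline: N = W cos 25° − P sin 11° = 1599 − 299.6 = 1299 N.
Along incline: P cos 11° − μN = W sin 25° → μ = −(W sin 25° − P cos 11°) / N = 0.6124.

μ ≈ 0.612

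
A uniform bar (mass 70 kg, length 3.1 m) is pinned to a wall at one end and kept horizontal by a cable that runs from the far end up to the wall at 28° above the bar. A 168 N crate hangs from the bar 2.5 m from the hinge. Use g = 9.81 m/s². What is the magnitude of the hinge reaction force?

|H| ≈ 976 N

Take torques about the hinge: T sin 28° · 3.1 = 70×9.81×1.55 + 168×2.5 = 1484.4 N·m.
So T = 1484.4 / (0.4695 × 3.1) = 1019.9 N.
ΣF_x = 0: H_x = T cos 28° = 900.56 N.
ΣF_y = 0: H_y = (70×9.81 + 168) − T sin 28° = 854.7 − 478.83 = 375.87 N.
|H| = √(H_x² + H_y²) = √((900.56)² + (375.87)²) = 975.85 N.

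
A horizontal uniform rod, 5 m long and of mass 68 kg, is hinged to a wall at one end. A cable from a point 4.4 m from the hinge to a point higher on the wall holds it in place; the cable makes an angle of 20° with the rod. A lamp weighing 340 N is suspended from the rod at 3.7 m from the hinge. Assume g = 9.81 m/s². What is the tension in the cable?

Take torques about the hinge: T sin 20° · 4.4 = 68×9.81×2.5 + 340×3.7 = 2925.7 N·m.
So T = 2925.7 / (0.3420 × 4.4) = 1944.1 N.

T ≈ 1940 N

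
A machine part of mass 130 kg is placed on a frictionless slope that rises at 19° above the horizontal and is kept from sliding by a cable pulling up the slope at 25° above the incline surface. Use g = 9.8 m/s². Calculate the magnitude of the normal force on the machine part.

N ≈ 1010 N

Take axes along and perpendicular to the incline. Weight components: W sin 19° = 414.8 N down-slope, W cos 19° = 1205 N into the surface.
Along incline: T cos 25° = W sin 19° → T = 457.7 N.
Perpendicular: N = W cos 19° − T sin 25° = 1011 N.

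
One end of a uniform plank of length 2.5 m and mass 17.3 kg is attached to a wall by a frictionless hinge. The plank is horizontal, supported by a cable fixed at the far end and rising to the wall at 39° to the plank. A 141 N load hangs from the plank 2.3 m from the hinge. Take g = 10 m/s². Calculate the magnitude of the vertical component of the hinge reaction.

|H_y| ≈ 97.8 N

Take torques about the hinge: T sin 39° · 2.5 = 17.3×10×1.25 + 141×2.3 = 540.55 N·m.
So T = 540.55 / (0.6293 × 2.5) = 343.58 N.
ΣF_y = 0: H_y = (17.3×10 + 141) − T sin 39° = 314 − 216.22 = 97.78 N.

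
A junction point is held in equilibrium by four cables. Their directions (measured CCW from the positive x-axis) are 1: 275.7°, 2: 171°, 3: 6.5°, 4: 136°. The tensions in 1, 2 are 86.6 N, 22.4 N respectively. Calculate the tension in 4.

Resolve: ΣF_x = 86.6 cos 275.7° + 22.4 cos 171° + T_3 cos 6.5° + T_4 cos 136° = 0.
        ΣF_y = 86.6 sin 275.7° + 22.4 sin 171° + T_3 sin 6.5° + T_4 sin 136° = 0.
The known terms sum to (-13.52, -82.67) N, so 0.9936 T_3 − 0.7193 T_4 = 13.52 and 0.1132 T_3 + 0.6947 T_4 = 82.67.
Solving simultaneously: T_3 = 89.24 N, T_4 = 104.5 N.

T_4 ≈ 104 N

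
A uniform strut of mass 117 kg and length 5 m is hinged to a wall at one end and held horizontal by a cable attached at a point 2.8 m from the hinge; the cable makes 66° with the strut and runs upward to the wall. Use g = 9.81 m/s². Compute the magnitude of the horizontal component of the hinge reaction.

Take torques about the hinge: T sin 66° · 2.8 = 117×9.81×2.5 = 2869.4 N·m.
So T = 2869.4 / (0.9135 × 2.8) = 1121.8 N.
ΣF_x = 0: H_x = T cos 66° = 456.27 N.

H_x ≈ 456 N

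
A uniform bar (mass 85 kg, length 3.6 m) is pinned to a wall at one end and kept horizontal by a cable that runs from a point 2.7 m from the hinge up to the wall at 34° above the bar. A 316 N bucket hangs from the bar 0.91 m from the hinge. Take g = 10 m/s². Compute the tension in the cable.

Take torques about the hinge: T sin 34° · 2.7 = 85×10×1.8 + 316×0.91 = 1817.6 N·m.
So T = 1817.6 / (0.5592 × 2.7) = 1203.8 N.

T ≈ 1200 N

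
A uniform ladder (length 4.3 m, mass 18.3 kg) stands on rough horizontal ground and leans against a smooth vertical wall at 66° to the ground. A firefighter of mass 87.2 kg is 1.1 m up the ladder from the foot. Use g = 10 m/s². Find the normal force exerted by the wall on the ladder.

Torques about the foot: N_wall · 4.3 sin 66° = 18.3×10×2.15 cos 66° + 87.2×10×1.1 cos 66° → N_wall = 140.06 N.

N_wall ≈ 140 N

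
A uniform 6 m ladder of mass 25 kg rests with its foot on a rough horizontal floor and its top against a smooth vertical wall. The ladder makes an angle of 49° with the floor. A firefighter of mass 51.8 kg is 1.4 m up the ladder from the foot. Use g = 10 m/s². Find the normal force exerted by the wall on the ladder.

Torques about the foot: N_wall · 6 sin 49° = 25×10×3 cos 49° + 51.8×10×1.4 cos 49° → N_wall = 213.73 N.

N_wall ≈ 214 N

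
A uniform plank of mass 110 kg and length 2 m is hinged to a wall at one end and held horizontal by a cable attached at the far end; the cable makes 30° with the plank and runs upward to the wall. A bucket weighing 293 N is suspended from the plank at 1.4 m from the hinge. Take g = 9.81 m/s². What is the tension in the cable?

T ≈ 1490 N

Take torques about the hinge: T sin 30° · 2 = 110×9.81×1 + 293×1.4 = 1489.3 N·m.
So T = 1489.3 / (0.5000 × 2) = 1489.3 N.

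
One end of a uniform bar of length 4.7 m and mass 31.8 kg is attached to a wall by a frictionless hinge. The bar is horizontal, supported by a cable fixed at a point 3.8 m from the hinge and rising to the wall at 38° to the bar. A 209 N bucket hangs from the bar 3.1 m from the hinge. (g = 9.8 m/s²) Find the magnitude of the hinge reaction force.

Take torques about the hinge: T sin 38° · 3.8 = 31.8×9.8×2.35 + 209×3.1 = 1380.3 N·m.
So T = 1380.3 / (0.6157 × 3.8) = 589.97 N.
ΣF_x = 0: H_x = T cos 38° = 464.91 N.
ΣF_y = 0: H_y = (31.8×9.8 + 209) − T sin 38° = 520.64 − 363.22 = 157.42 N.
|H| = √(H_x² + H_y²) = √((464.91)² + (157.42)²) = 490.83 N.

|H| ≈ 491 N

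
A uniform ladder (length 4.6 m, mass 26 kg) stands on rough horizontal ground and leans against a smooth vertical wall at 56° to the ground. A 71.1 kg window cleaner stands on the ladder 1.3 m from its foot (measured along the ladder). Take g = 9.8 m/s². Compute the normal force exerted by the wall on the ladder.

Torques about the foot: N_wall · 4.6 sin 56° = 26×9.8×2.3 cos 56° + 71.1×9.8×1.3 cos 56° → N_wall = 218.75 N.

N_wall ≈ 219 N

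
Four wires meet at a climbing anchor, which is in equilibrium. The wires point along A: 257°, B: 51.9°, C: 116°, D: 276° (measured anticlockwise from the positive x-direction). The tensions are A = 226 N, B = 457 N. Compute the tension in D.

T_D ≈ 786 N

Resolve: ΣF_x = 226 cos 257° + 457 cos 51.9° + T_C cos 116° + T_D cos 276° = 0.
        ΣF_y = 226 sin 257° + 457 sin 51.9° + T_C sin 116° + T_D sin 276° = 0.
The known terms sum to (231.1, 139.4) N, so -0.4384 T_C + 0.1045 T_D = -231.1 and 0.8988 T_C − 0.9945 T_D = -139.4.
Solving simultaneously: T_C = 714.7 N, T_D = 786.1 N.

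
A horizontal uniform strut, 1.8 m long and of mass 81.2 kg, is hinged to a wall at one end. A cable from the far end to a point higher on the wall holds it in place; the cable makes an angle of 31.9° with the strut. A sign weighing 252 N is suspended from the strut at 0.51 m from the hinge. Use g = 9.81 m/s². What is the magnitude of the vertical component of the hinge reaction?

|H_y| ≈ 579 N

Take torques about the hinge: T sin 31.9° · 1.8 = 81.2×9.81×0.9 + 252×0.51 = 845.43 N·m.
So T = 845.43 / (0.5284 × 1.8) = 888.82 N.
ΣF_y = 0: H_y = (81.2×9.81 + 252) − T sin 31.9° = 1048.6 − 469.69 = 578.89 N.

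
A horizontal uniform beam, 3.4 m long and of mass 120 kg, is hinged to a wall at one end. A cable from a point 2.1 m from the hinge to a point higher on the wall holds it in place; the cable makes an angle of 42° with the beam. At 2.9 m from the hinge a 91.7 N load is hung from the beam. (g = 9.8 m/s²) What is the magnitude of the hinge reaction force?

Take torques about the hinge: T sin 42° · 2.1 = 120×9.8×1.7 + 91.7×2.9 = 2265.1 N·m.
So T = 2265.1 / (0.6691 × 2.1) = 1612 N.
ΣF_x = 0: H_x = T cos 42° = 1197.9 N.
ΣF_y = 0: H_y = (120×9.8 + 91.7) − T sin 42° = 1267.7 − 1078.6 = 189.07 N.
|H| = √(H_x² + H_y²) = √((1197.9)² + (189.07)²) = 1212.8 N.

|H| ≈ 1210 N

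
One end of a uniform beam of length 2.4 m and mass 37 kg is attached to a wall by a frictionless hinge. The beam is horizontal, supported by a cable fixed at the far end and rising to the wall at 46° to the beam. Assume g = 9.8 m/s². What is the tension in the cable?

Take torques about the hinge: T sin 46° · 2.4 = 37×9.8×1.2 = 435.12 N·m.
So T = 435.12 / (0.7193 × 2.4) = 252.04 N.

T ≈ 252 N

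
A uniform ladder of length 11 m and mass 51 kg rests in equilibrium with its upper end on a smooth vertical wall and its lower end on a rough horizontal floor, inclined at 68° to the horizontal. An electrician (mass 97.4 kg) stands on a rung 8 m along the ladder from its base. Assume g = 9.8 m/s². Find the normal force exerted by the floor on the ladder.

ΣF_y = 0: N_floor = 51×9.8 + 97.4×9.8 = 1454.3 N.

N_floor ≈ 1450 N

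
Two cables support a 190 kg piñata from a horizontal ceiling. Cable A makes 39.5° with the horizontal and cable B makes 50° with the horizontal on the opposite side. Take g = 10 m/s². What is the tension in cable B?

T_B ≈ 1470 N

Weight W = 190 × 10 = 1900 N acts straight down.
Horizontal: T_A cos 39.5° = T_B cos 50°  →  T_A = 0.833 T_B.
Vertical: T_A sin 39.5° + T_B sin 50° = 1900.
Substituting the horizontal relation into the vertical equation gives 1.296 T_B = 1900, so T_B = 1466 N.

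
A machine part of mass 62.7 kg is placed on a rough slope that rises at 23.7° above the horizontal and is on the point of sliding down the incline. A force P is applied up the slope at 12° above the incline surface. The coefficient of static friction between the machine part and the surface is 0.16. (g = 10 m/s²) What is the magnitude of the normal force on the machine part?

N ≈ 539 N

On the verge of sliding down the incline, friction equals μN and acts up the slope.
Perpendicular: N + P sin 12° = W cos 23.7° = 574.1 N.
Along incline: P cos 12° + μN = W sin 23.7° with W sin 23.7° = 252 N.
Solving the pair for P and N: P = 169.5 N, N = 538.9 N (and f = μN = 86.22 N).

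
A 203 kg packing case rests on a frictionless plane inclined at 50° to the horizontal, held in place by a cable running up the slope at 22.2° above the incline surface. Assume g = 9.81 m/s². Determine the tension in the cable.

Take axes along and perpendicular to the incline. Weight components: W sin 50° = 1526 N down-slope, W cos 50° = 1280 N into the surface.
Along incline: T cos 22.2° = W sin 50° → T = 1648 N.
Perpendicular: N = W cos 50° − T sin 22.2° = 657.5 N.

T ≈ 1650 N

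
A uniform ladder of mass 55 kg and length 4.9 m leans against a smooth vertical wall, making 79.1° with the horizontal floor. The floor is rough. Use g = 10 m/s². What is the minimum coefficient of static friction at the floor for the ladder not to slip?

μ_min ≈ 0.0963

ΣF_y = 0: N_floor = 55×10 = 550 N.
Torques about the foot: N_wall · 4.9 sin 79.1° = 55×10×2.45 cos 79.1° → N_wall = 52.957 N.
ΣF_x = 0: f_floor = N_wall = 52.957 N.
μ_min = f_floor / N_floor = 52.957 / 550 = 0.09628.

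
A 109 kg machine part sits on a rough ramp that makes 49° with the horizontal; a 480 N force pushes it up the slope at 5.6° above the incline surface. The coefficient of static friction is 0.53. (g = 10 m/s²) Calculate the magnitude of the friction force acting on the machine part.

Axes along / perpendicular to the incline. W sin 49° = 822.6 N down-slope; W cos 49° = 715.1 N into the surface.
Perpendicular: N = W cos 49° − P sin 5.6° = 715.1 − 46.84 = 668.3 N.
Along incline: P cos 5.6° + f = W sin 49° (friction acts up-slope) → f = 822.6 − 477.7 = 344.9 N.
|f| = 344.9 N ≤ μN = 354.2 N, so the machine part is indeed static.

f ≈ 345 N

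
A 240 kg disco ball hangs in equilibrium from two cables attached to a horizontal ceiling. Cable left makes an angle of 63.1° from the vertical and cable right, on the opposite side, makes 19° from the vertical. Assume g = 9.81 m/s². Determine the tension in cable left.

Angles from the horizontal: cable left is 90° − 63.1° = 26.9°, cable right is 90° − 19° = 71°.
Weight W = 240 × 9.81 = 2354 N acts straight down.
Horizontal: T_left cos 26.9° = T_right cos 71°  →  T_right = 2.739 T_left.
Vertical: T_left sin 26.9° + T_right sin 71° = 2354.
Substituting the horizontal relation into the vertical equation gives 3.042 T_left = 2354, so T_left = 773.9 N.

T_left ≈ 774 N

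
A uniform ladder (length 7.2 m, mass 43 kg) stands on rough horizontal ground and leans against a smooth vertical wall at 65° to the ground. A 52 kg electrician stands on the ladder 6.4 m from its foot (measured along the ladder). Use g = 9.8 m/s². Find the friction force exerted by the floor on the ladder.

Torques about the foot: N_wall · 7.2 sin 65° = 43×9.8×3.6 cos 65° + 52×9.8×6.4 cos 65° → N_wall = 309.48 N.
ΣF_x = 0: f_floor = N_wall = 309.48 N.

f ≈ 309 N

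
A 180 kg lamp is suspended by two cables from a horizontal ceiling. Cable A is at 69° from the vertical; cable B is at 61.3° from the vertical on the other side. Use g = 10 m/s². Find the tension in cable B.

T_B ≈ 2200 N

Angles from the horizontal: cable A is 90° − 69° = 21°, cable B is 90° − 61.3° = 28.7°.
Weight W = 180 × 10 = 1800 N acts straight down.
Horizontal: T_A cos 21° = T_B cos 28.7°  →  T_A = 0.9396 T_B.
Vertical: T_A sin 21° + T_B sin 28.7° = 1800.
Substituting the horizontal relation into the vertical equation gives 0.8169 T_B = 1800, so T_B = 2203 N.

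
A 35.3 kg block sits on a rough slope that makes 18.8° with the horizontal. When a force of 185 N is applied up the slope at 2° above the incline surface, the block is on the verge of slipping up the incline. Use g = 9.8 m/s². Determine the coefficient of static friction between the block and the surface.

μ ≈ 0.229

On the verge of sliding up the incline, friction is at its maximum μN and acts down the slope.
Perpendicular to incline: N = W cos 18.8° − P sin 2° = 327.5 − 6.456 = 321 N.
Along incline: P cos 2° − μN = W sin 18.8° → μ = −(W sin 18.8° − P cos 2°) / N = 0.2286.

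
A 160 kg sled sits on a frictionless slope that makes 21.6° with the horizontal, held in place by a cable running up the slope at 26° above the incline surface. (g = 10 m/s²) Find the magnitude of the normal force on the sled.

Take axes along and perpendicular to the incline. Weight components: W sin 21.6° = 589 N down-slope, W cos 21.6° = 1488 N into the surface.
Along incline: T cos 26° = W sin 21.6° → T = 655.3 N.
Perpendicular: N = W cos 21.6° − T sin 26° = 1200 N.

N ≈ 1200 N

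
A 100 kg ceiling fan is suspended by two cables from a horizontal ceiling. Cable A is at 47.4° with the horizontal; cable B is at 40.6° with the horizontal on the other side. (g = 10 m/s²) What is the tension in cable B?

T_B ≈ 677 N

Weight W = 100 × 10 = 1000 N acts straight down.
Horizontal: T_A cos 47.4° = T_B cos 40.6°  →  T_A = 1.122 T_B.
Vertical: T_A sin 47.4° + T_B sin 40.6° = 1000.
Substituting the horizontal relation into the vertical equation gives 1.476 T_B = 1000, so T_B = 677.3 N.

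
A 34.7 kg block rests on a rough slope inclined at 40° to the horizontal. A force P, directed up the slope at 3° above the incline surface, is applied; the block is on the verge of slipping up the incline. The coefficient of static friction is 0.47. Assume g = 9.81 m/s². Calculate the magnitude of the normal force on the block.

On the verge of sliding up the incline, friction equals μN and acts down the slope.
Perpendicular: N + P sin 3° = W cos 40° = 260.8 N.
Along incline: P cos 3° = W sin 40° + μN  with W sin 40° = 218.8 N.
Solving the pair for P and N: P = 333.6 N, N = 243.3 N (and f = μN = 114.4 N).

N ≈ 243 N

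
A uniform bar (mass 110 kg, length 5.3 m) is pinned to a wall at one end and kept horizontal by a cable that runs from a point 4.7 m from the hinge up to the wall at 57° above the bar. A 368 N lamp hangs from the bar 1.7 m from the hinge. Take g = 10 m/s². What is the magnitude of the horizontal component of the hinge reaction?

H_x ≈ 489 N

Take torques about the hinge: T sin 57° · 4.7 = 110×10×2.65 + 368×1.7 = 3540.6 N·m.
So T = 3540.6 / (0.8387 × 4.7) = 898.23 N.
ΣF_x = 0: H_x = T cos 57° = 489.21 N.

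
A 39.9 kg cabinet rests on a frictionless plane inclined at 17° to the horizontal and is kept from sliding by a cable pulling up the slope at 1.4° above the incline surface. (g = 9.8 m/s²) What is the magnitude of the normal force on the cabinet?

N ≈ 371 N

Take axes along and perpendicular to the incline. Weight components: W sin 17° = 114.3 N down-slope, W cos 17° = 373.9 N into the surface.
Along incline: T cos 1.4° = W sin 17° → T = 114.4 N.
Perpendicular: N = W cos 17° − T sin 1.4° = 371.1 N.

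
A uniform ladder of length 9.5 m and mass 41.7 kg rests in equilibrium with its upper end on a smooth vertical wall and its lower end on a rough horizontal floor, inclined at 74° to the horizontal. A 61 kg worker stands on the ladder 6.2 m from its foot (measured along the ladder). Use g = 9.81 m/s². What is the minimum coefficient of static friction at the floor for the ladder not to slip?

ΣF_y = 0: N_floor = 41.7×9.81 + 61×9.81 = 1007.5 N.
Torques about the foot: N_wall · 9.5 sin 74° = 41.7×9.81×4.75 cos 74° + 61×9.81×6.2 cos 74° → N_wall = 170.64 N.
ΣF_x = 0: f_floor = N_wall = 170.64 N.
μ_min = f_floor / N_floor = 170.64 / 1007.5 = 0.1694.

μ_min ≈ 0.169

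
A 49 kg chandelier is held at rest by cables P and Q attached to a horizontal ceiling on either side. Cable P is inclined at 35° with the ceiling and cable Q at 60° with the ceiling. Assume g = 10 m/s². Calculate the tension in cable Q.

Weight W = 49 × 10 = 490 N acts straight down.
Horizontal: T_P cos 35° = T_Q cos 60°  →  T_P = 0.6104 T_Q.
Vertical: T_P sin 35° + T_Q sin 60° = 490.
Substituting the horizontal relation into the vertical equation gives 1.216 T_Q = 490, so T_Q = 402.9 N.

T_Q ≈ 403 N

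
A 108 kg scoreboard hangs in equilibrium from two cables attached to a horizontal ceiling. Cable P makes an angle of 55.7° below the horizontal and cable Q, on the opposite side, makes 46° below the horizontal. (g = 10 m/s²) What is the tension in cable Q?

Weight W = 108 × 10 = 1080 N acts straight down.
Horizontal: T_P cos 55.7° = T_Q cos 46°  →  T_P = 1.233 T_Q.
Vertical: T_P sin 55.7° + T_Q sin 46° = 1080.
Substituting the horizontal relation into the vertical equation gives 1.738 T_Q = 1080, so T_Q = 621.5 N.

T_Q ≈ 622 N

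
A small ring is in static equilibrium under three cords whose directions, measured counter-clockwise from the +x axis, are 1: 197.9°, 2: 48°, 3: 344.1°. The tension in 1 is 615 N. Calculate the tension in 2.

T_2 ≈ 381 N

Resolve: ΣF_x = 615 cos 197.9° + T_2 cos 48° + T_3 cos 344.1° = 0.
        ΣF_y = 615 sin 197.9° + T_2 sin 48° + T_3 sin 344.1° = 0.
The known terms sum to (-585.2, -189) N, so 0.6691 T_2 + 0.9617 T_3 = 585.2 and 0.7431 T_2 − 0.2740 T_3 = 189.
Solving simultaneously: T_2 = 381 N, T_3 = 343.5 N.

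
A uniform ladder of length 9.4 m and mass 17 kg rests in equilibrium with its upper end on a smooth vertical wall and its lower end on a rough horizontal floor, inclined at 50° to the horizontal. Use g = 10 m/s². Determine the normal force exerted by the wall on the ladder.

Torques about the foot: N_wall · 9.4 sin 50° = 17×10×4.7 cos 50° → N_wall = 71.323 N.

N_wall ≈ 71.3 N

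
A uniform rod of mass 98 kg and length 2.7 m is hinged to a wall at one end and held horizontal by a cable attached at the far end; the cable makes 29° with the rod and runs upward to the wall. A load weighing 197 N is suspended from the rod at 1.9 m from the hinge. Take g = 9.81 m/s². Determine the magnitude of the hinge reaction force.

|H| ≈ 1240 N

Take torques about the hinge: T sin 29° · 2.7 = 98×9.81×1.35 + 197×1.9 = 1672.2 N·m.
So T = 1672.2 / (0.4848 × 2.7) = 1277.4 N.
ΣF_x = 0: H_x = T cos 29° = 1117.3 N.
ΣF_y = 0: H_y = (98×9.81 + 197) − T sin 29° = 1158.4 − 619.32 = 539.06 N.
|H| = √(H_x² + H_y²) = √((1117.3)² + (539.06)²) = 1240.5 N.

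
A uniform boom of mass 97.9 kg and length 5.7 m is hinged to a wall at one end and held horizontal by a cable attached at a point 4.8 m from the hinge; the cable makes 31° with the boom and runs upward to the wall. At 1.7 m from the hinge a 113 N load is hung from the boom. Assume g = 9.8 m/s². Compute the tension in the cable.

T ≈ 1180 N

Take torques about the hinge: T sin 31° · 4.8 = 97.9×9.8×2.85 + 113×1.7 = 2926.4 N·m.
So T = 2926.4 / (0.5150 × 4.8) = 1183.8 N.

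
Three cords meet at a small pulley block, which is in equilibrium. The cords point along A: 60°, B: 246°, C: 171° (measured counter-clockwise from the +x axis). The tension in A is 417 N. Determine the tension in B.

T_B ≈ 403 N

Resolve: ΣF_x = 417 cos 60° + T_B cos 246° + T_C cos 171° = 0.
        ΣF_y = 417 sin 60° + T_B sin 246° + T_C sin 171° = 0.
The known terms sum to (208.5, 361.1) N, so -0.4067 T_B − 0.9877 T_C = -208.5 and -0.9135 T_B + 0.1564 T_C = -361.1.
Solving simultaneously: T_B = 403 N, T_C = 45.13 N.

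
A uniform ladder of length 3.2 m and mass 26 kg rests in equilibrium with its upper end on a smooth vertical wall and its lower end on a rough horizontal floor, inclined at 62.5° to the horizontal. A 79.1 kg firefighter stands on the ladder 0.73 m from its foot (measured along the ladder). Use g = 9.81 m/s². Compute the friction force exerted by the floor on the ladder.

f ≈ 159 N

Torques about the foot: N_wall · 3.2 sin 62.5° = 26×9.81×1.6 cos 62.5° + 79.1×9.81×0.73 cos 62.5° → N_wall = 158.54 N.
ΣF_x = 0: f_floor = N_wall = 158.54 N.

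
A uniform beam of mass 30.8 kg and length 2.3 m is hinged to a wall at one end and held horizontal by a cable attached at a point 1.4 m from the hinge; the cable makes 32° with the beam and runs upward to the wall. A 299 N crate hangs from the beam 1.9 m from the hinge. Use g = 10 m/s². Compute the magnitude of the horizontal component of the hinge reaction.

Take torques about the hinge: T sin 32° · 1.4 = 30.8×10×1.15 + 299×1.9 = 922.3 N·m.
So T = 922.3 / (0.5299 × 1.4) = 1243.2 N.
ΣF_x = 0: H_x = T cos 32° = 1054.3 N.

H_x ≈ 1050 N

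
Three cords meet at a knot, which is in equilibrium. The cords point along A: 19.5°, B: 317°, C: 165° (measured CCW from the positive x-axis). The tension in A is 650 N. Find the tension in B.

T_B ≈ 784 N

Resolve: ΣF_x = 650 cos 19.5° + T_B cos 317° + T_C cos 165° = 0.
        ΣF_y = 650 sin 19.5° + T_B sin 317° + T_C sin 165° = 0.
The known terms sum to (612.7, 217) N, so 0.7314 T_B − 0.9659 T_C = -612.7 and -0.6820 T_B + 0.2588 T_C = -217.
Solving simultaneously: T_B = 784.2 N, T_C = 1228 N.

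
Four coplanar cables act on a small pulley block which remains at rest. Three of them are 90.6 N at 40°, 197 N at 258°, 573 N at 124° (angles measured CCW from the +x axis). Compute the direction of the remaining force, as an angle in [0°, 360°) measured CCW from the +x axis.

θ ≈ 311°

Sum the known components: ΣF_x = -292 N, ΣF_y = 340.6 N.
For equilibrium the remaining force must supply (−ΣF_x, −ΣF_y) = (292, -340.6) N.
Magnitude = √((292)² + (-340.6)²) = 448.6 N; direction = atan2(-340.6, 292) = 310.6°.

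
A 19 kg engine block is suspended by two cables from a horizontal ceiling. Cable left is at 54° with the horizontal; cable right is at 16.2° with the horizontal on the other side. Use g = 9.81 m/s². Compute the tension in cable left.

Weight W = 19 × 9.81 = 186.4 N acts straight down.
Horizontal: T_left cos 54° = T_right cos 16.2°  →  T_right = 0.6121 T_left.
Vertical: T_left sin 54° + T_right sin 16.2° = 186.4.
Substituting the horizontal relation into the vertical equation gives 0.9798 T_left = 186.4, so T_left = 190.2 N.

T_left ≈ 190 N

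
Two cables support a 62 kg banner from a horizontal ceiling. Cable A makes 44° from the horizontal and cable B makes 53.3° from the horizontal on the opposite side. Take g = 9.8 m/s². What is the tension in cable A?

Weight W = 62 × 9.8 = 607.6 N acts straight down.
Horizontal: T_A cos 44° = T_B cos 53.3°  →  T_B = 1.204 T_A.
Vertical: T_A sin 44° + T_B sin 53.3° = 607.6.
Substituting the horizontal relation into the vertical equation gives 1.66 T_A = 607.6, so T_A = 366.1 N.

T_A ≈ 366 N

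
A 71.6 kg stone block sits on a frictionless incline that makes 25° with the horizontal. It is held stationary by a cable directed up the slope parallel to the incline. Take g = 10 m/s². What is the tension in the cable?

T ≈ 303 N

Take axes along and perpendicular to the incline. Weight components: W sin 25° = 302.6 N down-slope, W cos 25° = 648.9 N into the surface.
Along incline: T cos 0° = W sin 25° → T = 302.6 N.
Perpendicular: N = W cos 25° − T sin 0° = 648.9 N.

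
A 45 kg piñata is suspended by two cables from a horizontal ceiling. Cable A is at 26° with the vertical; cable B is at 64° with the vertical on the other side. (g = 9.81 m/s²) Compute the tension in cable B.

T_B ≈ 194 N

Angles from the horizontal: cable A is 90° − 26° = 64°, cable B is 90° − 64° = 26°.
Weight W = 45 × 9.81 = 441.5 N acts straight down.
Horizontal: T_A cos 64° = T_B cos 26°  →  T_A = 2.05 T_B.
Vertical: T_A sin 64° + T_B sin 26° = 441.5.
Substituting the horizontal relation into the vertical equation gives 2.281 T_B = 441.5, so T_B = 193.5 N.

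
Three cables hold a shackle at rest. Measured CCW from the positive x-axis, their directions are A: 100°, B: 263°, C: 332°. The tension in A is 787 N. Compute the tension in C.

T_C ≈ 246 N

Resolve: ΣF_x = 787 cos 100° + T_B cos 263° + T_C cos 332° = 0.
        ΣF_y = 787 sin 100° + T_B sin 263° + T_C sin 332° = 0.
The known terms sum to (-136.7, 775) N, so -0.1219 T_B + 0.8829 T_C = 136.7 and -0.9925 T_B − 0.4695 T_C = -775.
Solving simultaneously: T_B = 664.3 N, T_C = 246.5 N.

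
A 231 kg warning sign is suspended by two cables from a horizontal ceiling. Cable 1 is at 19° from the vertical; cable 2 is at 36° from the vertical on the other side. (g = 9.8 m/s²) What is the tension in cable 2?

T_2 ≈ 900 N

Angles from the horizontal: cable 1 is 90° − 19° = 71°, cable 2 is 90° − 36° = 54°.
Weight W = 231 × 9.8 = 2264 N acts straight down.
Horizontal: T_1 cos 71° = T_2 cos 54°  →  T_1 = 1.805 T_2.
Vertical: T_1 sin 71° + T_2 sin 54° = 2264.
Substituting the horizontal relation into the vertical equation gives 2.516 T_2 = 2264, so T_2 = 899.7 N.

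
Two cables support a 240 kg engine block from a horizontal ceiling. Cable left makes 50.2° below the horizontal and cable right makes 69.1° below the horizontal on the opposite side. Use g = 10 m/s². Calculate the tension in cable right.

T_right ≈ 1760 N

Weight W = 240 × 10 = 2400 N acts straight down.
Horizontal: T_left cos 50.2° = T_right cos 69.1°  →  T_left = 0.5573 T_right.
Vertical: T_left sin 50.2° + T_right sin 69.1° = 2400.
Substituting the horizontal relation into the vertical equation gives 1.362 T_right = 2400, so T_right = 1762 N.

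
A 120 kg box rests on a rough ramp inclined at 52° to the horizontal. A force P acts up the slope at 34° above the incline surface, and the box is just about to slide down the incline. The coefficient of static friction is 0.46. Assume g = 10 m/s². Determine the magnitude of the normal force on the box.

On the verge of sliding down the incline, friction equals μN and acts up the slope.
Perpendicular: N + P sin 34° = W cos 52° = 738.8 N.
Along incline: P cos 34° + μN = W sin 52° with W sin 52° = 945.6 N.
Solving the pair for P and N: P = 1059 N, N = 146.4 N (and f = μN = 67.34 N).

N ≈ 146 N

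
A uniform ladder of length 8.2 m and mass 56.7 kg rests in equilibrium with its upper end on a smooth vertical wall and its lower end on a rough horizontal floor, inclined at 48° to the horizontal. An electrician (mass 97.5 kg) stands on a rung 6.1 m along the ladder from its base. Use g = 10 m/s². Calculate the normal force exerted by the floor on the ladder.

N_floor ≈ 1540 N

ΣF_y = 0: N_floor = 56.7×10 + 97.5×10 = 1542 N.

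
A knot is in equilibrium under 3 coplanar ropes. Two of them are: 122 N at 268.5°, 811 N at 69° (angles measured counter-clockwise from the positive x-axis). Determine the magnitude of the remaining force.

F ≈ 697 N

Sum the known components: ΣF_x = 287.4 N, ΣF_y = 635.2 N.
For equilibrium the remaining force must supply (−ΣF_x, −ΣF_y) = (-287.4, -635.2) N.
Magnitude = √((-287.4)² + (-635.2)²) = 697.2 N; direction = atan2(-635.2, -287.4) = 245.7°.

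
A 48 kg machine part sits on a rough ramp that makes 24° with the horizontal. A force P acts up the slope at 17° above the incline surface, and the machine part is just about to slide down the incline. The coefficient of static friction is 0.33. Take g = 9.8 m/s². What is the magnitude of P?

On the verge of sliding down the incline, friction equals μN and acts up the slope.
Perpendicular: N + P sin 17° = W cos 24° = 429.7 N.
Along incline: P cos 17° + μN = W sin 24° with W sin 24° = 191.3 N.
Solving the pair for P and N: P = 57.59 N, N = 412.9 N (and f = μN = 136.3 N).

P ≈ 57.6 N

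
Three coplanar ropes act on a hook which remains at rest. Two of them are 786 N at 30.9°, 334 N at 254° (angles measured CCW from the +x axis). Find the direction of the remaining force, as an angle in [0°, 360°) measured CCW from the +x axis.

Sum the known components: ΣF_x = 582.4 N, ΣF_y = 82.58 N.
For equilibrium the remaining force must supply (−ΣF_x, −ΣF_y) = (-582.4, -82.58) N.
Magnitude = √((-582.4)² + (-82.58)²) = 588.2 N; direction = atan2(-82.58, -582.4) = 188.1°.

θ ≈ 188°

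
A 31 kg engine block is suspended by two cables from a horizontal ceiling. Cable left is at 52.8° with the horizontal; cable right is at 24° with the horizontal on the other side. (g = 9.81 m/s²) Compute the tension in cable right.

T_right ≈ 189 N

Weight W = 31 × 9.81 = 304.1 N acts straight down.
Horizontal: T_left cos 52.8° = T_right cos 24°  →  T_left = 1.511 T_right.
Vertical: T_left sin 52.8° + T_right sin 24° = 304.1.
Substituting the horizontal relation into the vertical equation gives 1.61 T_right = 304.1, so T_right = 188.9 N.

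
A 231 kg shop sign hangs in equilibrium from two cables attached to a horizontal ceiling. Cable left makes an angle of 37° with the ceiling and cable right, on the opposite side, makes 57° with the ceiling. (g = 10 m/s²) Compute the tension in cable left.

T_left ≈ 1260 N

Weight W = 231 × 10 = 2310 N acts straight down.
Horizontal: T_left cos 37° = T_right cos 57°  →  T_right = 1.466 T_left.
Vertical: T_left sin 37° + T_right sin 57° = 2310.
Substituting the horizontal relation into the vertical equation gives 1.832 T_left = 2310, so T_left = 1261 N.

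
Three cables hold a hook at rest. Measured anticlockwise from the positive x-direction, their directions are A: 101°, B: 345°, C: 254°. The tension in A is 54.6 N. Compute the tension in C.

Resolve: ΣF_x = 54.6 cos 101° + T_B cos 345° + T_C cos 254° = 0.
        ΣF_y = 54.6 sin 101° + T_B sin 345° + T_C sin 254° = 0.
The known terms sum to (-10.42, 53.6) N, so 0.9659 T_B − 0.2756 T_C = 10.42 and -0.2588 T_B − 0.9613 T_C = -53.6.
Solving simultaneously: T_B = 24.79 N, T_C = 49.08 N.

T_C ≈ 49.1 N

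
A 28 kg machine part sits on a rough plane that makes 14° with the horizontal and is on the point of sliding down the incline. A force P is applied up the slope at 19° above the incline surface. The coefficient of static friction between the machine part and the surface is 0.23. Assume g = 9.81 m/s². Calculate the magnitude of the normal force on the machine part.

N ≈ 265 N

On the verge of sliding down the incline, friction equals μN and acts up the slope.
Perpendicular: N + P sin 19° = W cos 14° = 266.5 N.
Along incline: P cos 19° + μN = W sin 14° with W sin 14° = 66.45 N.
Solving the pair for P and N: P = 5.917 N, N = 264.6 N (and f = μN = 60.86 N).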